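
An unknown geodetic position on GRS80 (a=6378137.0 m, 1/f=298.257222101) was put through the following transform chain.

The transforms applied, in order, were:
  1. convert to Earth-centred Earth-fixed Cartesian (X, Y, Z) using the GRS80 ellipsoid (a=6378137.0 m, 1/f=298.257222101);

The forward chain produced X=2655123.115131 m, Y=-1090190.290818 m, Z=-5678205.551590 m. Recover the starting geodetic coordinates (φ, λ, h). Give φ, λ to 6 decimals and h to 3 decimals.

φ=-63.338870°, λ=-22.322993°, h=1319.224 m

start: X=2655123.1151, Y=-1090190.2908, Z=-5678205.5516 m
→ geod (Bowring, a=6378137.000): φ=-63.33887000°, λ=-22.32299300°, h=1319.2240 m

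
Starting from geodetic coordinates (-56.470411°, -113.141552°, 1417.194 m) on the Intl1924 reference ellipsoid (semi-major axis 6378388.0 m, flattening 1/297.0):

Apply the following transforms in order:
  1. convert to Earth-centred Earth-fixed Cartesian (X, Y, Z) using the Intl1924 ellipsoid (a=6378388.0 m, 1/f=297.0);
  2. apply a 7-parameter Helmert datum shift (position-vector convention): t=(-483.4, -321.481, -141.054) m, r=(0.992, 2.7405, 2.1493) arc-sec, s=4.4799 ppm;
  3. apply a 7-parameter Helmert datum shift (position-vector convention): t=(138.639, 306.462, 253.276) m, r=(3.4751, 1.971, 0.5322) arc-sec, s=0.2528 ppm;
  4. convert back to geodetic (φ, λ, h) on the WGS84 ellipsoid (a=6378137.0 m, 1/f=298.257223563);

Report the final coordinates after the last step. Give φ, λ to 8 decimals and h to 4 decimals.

φ=-56.46860459°, λ=-113.14838848°, h=1624.0466 m

start: φ=-56.470411°, λ=-113.141552°, h=1417.194 m
→ ECEF (a=6378388.000, f=1/297.0): X=-1388190.9206, Y=-3248038.8365, Z=-5294844.4899
→ Helmert 7p (PV): X=-1388717.0439, Y=-3248363.8687, Z=-5295006.4413
→ Helmert 7p (PV): X=-1388620.9720, Y=-3247972.6020, Z=-5294795.9614
→ geod (Bowring, a=6378137.000): φ=-56.46860459°, λ=-113.14838848°, h=1624.0466 m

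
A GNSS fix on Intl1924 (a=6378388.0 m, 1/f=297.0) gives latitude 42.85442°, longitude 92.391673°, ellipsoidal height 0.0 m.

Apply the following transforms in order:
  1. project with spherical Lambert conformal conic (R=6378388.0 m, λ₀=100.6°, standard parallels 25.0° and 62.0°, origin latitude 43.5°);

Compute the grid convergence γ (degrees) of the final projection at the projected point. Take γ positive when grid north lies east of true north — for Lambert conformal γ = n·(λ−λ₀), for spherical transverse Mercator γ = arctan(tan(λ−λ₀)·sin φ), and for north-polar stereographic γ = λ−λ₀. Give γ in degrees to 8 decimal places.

-5.75539943

start: φ=42.854420°, λ=92.391673°, h=0.000 m
→ into lcc (λ₀=100.6°): φ=42.85442000°, λ−λ₀=-8.20832700°
convergence γ = -5.75539943°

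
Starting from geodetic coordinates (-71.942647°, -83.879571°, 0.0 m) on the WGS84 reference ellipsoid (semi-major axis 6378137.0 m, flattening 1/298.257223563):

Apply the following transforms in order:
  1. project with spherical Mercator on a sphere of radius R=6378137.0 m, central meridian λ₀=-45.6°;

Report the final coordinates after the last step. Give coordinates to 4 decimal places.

start: φ=-71.942647°, λ=-83.879571°, h=0.000 m
→ merc (R=6378137.0, λ₀=-45.6°): E=-4261262.3515, N=-11732555.6741

E=-4261262.3515 m, N=-11732555.6741 m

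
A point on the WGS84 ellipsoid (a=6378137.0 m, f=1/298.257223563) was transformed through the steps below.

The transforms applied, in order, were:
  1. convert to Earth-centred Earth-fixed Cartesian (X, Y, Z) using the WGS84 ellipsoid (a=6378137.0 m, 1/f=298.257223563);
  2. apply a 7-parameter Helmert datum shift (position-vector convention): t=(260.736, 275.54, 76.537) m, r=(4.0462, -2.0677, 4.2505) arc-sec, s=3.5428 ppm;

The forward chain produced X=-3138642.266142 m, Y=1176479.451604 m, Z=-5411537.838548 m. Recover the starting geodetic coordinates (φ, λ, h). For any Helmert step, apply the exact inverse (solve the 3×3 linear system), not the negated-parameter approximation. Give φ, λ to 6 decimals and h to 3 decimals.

φ=-58.397072°, λ=159.458958°, h=2985.618 m

start: X=-3138642.2661, Y=1176479.4516, Z=-5411537.8385 m
→ Helmert⁻¹: X=-3138921.8930, Y=1176158.2718, Z=-5411586.8094
→ geod (Bowring, a=6378137.000): φ=-58.39707200°, λ=159.45895800°, h=2985.6180 m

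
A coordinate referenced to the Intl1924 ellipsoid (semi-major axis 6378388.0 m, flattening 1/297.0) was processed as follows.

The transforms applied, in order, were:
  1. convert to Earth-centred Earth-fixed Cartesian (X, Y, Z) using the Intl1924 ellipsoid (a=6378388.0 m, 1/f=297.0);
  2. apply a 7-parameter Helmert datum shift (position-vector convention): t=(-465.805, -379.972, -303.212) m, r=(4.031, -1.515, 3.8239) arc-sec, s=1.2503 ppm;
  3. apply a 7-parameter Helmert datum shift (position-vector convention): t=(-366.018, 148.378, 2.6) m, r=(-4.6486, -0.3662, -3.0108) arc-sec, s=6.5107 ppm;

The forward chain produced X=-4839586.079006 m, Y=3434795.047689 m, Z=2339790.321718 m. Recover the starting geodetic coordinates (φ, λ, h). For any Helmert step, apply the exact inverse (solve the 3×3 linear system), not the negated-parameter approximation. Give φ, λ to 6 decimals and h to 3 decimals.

φ=21.654465°, λ=144.628807°, h=3256.728 m

start: X=-4839586.0790, Y=3434795.0477, Z=2339790.3217 m
→ Helmert⁻¹: X=-4839234.5330, Y=3434500.9372, Z=2339858.4832
→ Helmert⁻¹: X=-4838681.8090, Y=3435012.0506, Z=2340127.1792
→ geod (Bowring, a=6378388.000): φ=21.65446500°, λ=144.62880700°, h=3256.7280 m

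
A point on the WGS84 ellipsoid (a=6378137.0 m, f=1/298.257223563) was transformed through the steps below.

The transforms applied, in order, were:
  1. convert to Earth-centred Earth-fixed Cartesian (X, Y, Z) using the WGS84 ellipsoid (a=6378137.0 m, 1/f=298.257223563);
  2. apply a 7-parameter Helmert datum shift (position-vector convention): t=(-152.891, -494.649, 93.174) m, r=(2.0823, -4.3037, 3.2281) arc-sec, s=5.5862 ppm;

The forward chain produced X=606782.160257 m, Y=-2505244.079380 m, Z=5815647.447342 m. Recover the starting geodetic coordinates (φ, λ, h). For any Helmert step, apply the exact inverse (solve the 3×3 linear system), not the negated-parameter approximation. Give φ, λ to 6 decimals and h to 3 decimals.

φ=66.241375°, λ=-76.376956°, h=755.139 m

start: X=606782.1603, Y=-2505244.0794, Z=5815647.4473 m
→ Helmert⁻¹: X=607013.8025, Y=-2504686.2289, Z=5815534.4069
→ geod (Bowring, a=6378137.000): φ=66.24137500°, λ=-76.37695600°, h=755.1390 m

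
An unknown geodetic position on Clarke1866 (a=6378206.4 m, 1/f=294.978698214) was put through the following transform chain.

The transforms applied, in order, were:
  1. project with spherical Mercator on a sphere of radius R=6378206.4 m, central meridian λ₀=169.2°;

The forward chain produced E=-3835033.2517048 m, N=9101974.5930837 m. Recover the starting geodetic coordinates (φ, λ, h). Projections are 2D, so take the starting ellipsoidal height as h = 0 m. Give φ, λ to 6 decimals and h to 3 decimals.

start: E=-3835033.2517, N=9101974.5931 m
→ merc⁻¹: φ=63.00662500°, λ=134.74968500°

φ=63.006625°, λ=134.749685°, h=0.000 m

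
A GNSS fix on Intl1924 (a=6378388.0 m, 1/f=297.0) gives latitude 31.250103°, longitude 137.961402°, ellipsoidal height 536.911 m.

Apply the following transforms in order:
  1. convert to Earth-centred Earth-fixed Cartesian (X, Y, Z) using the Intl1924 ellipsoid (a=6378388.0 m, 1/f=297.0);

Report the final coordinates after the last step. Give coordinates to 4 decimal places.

start: φ=31.250103°, λ=137.961402°, h=536.911 m
→ ECEF (a=6378388.000, f=1/297.0): X=-4053884.8761, Y=3655082.3438, Z=3289957.7847

X=-4053884.8761 m, Y=3655082.3438 m, Z=3289957.7847 m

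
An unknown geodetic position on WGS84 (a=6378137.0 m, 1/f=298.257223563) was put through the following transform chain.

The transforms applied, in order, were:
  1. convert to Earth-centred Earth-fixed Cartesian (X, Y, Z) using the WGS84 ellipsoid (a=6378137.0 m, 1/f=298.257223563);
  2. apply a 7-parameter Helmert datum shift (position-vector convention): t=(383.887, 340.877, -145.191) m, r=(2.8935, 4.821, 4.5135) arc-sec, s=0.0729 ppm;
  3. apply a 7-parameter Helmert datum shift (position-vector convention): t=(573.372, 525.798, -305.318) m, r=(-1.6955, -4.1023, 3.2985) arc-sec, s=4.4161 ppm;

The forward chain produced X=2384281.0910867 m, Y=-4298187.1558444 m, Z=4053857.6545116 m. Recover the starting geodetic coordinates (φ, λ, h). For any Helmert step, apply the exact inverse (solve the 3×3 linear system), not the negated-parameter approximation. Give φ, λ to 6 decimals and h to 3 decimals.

φ=39.705213°, λ=-60.998925°, h=2293.013 m

start: X=2384281.0911, Y=-4298187.1558, Z=4053857.6545 m
→ Helmert⁻¹: X=2383709.0777, Y=-4298765.4141, Z=4054062.3247
→ Helmert⁻¹: X=2383136.1825, Y=-4299101.2513, Z=4054323.2290
→ geod (Bowring, a=6378137.000): φ=39.70521300°, λ=-60.99892500°, h=2293.0130 m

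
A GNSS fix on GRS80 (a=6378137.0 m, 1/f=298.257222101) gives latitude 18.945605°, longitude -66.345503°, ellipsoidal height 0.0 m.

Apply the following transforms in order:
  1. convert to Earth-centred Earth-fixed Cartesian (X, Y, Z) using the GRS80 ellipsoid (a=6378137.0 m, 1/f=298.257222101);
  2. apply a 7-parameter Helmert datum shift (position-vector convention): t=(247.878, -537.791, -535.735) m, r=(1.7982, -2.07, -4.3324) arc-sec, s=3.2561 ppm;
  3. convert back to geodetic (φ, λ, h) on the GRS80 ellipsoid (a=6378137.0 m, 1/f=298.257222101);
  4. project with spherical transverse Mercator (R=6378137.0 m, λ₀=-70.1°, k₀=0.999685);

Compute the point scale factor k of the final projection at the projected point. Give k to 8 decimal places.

start: φ=18.945605°, λ=-66.345503°, h=0.000 m
→ ECEF (a=6378137.000, f=1/298.257222101): X=2421263.2336, Y=-5527715.1837, Z=2057655.4927
→ Helmert 7p (PV): X=2421382.2406, Y=-5528339.7685, Z=2057102.5663
→ geod (Bowring, a=6378137.000): φ=18.93906270°, λ=-66.34684714°, h=406.8010 m
→ into tm (λ₀=-70.1°): φ=18.93906270°, λ−λ₀=3.75315286°
scale k = 1.00160662

1.00160662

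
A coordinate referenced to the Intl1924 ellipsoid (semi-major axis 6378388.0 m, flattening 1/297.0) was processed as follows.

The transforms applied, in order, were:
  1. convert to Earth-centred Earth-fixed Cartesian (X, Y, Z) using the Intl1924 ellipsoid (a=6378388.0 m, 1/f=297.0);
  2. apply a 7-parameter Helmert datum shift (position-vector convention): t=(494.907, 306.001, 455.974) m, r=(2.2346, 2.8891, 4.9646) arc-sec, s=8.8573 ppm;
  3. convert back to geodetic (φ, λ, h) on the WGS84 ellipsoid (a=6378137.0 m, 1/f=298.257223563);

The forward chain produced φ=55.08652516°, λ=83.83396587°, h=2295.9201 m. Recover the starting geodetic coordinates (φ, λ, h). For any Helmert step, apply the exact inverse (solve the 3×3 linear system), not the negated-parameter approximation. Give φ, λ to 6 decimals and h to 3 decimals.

start: φ=55.086525°, λ=83.833966°, h=2295.920 m
→ ECEF (a=6378137.000, f=1/298.257223563): X=393121.9559, Y=3638839.1751, Z=5208785.1491
→ Helmert⁻¹: X=392638.1971, Y=3638547.9207, Z=5208249.1246
→ geod (Bowring, a=6378388.000): φ=55.08705600°, λ=83.84100600°, h=1471.2870 m

φ=55.087056°, λ=83.841006°, h=1471.287 m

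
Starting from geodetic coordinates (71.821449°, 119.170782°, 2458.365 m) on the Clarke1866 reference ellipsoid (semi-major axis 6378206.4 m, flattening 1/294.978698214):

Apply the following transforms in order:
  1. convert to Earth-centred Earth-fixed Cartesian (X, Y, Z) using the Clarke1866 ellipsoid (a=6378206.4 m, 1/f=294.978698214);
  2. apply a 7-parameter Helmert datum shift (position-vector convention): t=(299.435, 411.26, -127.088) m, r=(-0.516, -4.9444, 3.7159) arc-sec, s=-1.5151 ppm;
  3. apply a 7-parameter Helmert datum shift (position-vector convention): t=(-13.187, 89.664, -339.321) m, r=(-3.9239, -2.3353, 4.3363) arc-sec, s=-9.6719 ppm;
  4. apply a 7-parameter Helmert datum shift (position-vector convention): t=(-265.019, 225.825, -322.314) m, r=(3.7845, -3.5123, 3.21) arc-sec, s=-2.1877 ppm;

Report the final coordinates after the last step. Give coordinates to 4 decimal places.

start: φ=71.821449°, λ=119.170782°, h=2458.365 m
→ ECEF (a=6378206.400, f=1/294.978698214): X=-973240.9181, Y=1743496.7355, Z=6039653.5196
→ Helmert 7p (PV): X=-973116.1950, Y=1743902.9299, Z=6039489.5897
→ Helmert 7p (PV): X=-973225.0094, Y=1744070.1611, Z=6039047.6629
→ Helmert 7p (PV): X=-973617.8747, Y=1744166.2220, Z=6038727.5649

X=-973617.8747 m, Y=1744166.2220 m, Z=6038727.5649 m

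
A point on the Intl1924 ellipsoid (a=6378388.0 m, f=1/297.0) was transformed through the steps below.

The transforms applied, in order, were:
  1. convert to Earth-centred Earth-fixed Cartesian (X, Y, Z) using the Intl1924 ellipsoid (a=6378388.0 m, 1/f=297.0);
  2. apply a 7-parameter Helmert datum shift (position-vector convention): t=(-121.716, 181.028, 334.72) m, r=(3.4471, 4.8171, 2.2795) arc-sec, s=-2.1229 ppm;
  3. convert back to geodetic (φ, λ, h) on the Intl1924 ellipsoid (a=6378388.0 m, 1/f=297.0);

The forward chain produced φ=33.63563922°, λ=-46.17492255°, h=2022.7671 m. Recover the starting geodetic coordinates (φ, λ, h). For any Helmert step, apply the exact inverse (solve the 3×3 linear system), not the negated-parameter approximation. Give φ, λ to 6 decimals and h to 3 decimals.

φ=33.633676°, λ=-46.176160°, h=2030.372 m

start: φ=33.635639°, λ=-46.174923°, h=2022.767 m
→ ECEF (a=6378388.000, f=1/297.0): X=3682266.8511, Y=-3836469.6850, Z=3514043.6315
→ Helmert⁻¹: X=3682271.9218, Y=-3836640.8281, Z=3513866.4844
→ geod (Bowring, a=6378388.000): φ=33.63367600°, λ=-46.17616000°, h=2030.3720 m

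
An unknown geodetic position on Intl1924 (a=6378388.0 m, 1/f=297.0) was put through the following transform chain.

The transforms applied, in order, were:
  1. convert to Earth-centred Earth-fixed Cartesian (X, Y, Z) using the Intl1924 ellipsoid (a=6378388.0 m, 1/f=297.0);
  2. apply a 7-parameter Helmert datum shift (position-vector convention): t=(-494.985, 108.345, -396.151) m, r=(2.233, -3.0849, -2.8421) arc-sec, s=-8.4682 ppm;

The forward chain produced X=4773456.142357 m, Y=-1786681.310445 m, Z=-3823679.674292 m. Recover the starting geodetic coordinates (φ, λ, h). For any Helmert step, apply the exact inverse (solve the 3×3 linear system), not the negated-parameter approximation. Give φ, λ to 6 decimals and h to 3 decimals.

start: X=4773456.1424, Y=-1786681.3104, Z=-3823679.6743 m
→ Helmert⁻¹: X=4773958.9920, Y=-1786780.3980, Z=-3823367.9558
→ geod (Bowring, a=6378388.000): φ=-37.05795200°, λ=-20.51969100°, h=1292.9540 m

φ=-37.057952°, λ=-20.519691°, h=1292.954 m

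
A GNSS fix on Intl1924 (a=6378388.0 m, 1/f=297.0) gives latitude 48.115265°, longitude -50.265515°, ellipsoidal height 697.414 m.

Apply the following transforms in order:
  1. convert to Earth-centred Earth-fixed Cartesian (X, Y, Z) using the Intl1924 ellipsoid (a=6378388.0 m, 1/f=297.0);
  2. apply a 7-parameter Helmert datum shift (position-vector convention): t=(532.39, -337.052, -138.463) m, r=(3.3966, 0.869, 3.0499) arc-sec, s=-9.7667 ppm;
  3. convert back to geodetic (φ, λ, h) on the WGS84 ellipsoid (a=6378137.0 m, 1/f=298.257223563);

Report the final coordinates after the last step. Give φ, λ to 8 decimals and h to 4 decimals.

start: φ=48.115265°, λ=-50.265515°, h=697.414 m
→ ECEF (a=6378388.000, f=1/297.0): X=2727503.0027, Y=-3281272.8198, Z=4726050.4201
→ Helmert 7p (PV): X=2728077.1824, Y=-3281615.3192, Z=4725800.2754
→ geod (Bowring, a=6378137.000): φ=48.10872605°, λ=-50.26252612°, h=1132.5532 m

φ=48.10872605°, λ=-50.26252612°, h=1132.5532 m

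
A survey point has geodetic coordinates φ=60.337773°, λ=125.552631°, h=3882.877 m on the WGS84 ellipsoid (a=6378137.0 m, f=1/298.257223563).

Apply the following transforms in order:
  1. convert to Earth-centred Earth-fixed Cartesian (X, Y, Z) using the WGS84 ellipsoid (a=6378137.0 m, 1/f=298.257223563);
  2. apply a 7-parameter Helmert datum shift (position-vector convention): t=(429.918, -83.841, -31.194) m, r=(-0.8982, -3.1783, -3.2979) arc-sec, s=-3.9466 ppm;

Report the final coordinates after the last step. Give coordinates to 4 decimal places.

start: φ=60.337773°, λ=125.552631°, h=3882.877 m
→ ECEF (a=6378137.000, f=1/298.257223563): X=-1841093.2189, Y=2576108.7652, Z=5522571.5297
→ Helmert 7p (PV): X=-1840699.9425, Y=2576068.2423, Z=5522478.9535

X=-1840699.9425 m, Y=2576068.2423 m, Z=5522478.9535 m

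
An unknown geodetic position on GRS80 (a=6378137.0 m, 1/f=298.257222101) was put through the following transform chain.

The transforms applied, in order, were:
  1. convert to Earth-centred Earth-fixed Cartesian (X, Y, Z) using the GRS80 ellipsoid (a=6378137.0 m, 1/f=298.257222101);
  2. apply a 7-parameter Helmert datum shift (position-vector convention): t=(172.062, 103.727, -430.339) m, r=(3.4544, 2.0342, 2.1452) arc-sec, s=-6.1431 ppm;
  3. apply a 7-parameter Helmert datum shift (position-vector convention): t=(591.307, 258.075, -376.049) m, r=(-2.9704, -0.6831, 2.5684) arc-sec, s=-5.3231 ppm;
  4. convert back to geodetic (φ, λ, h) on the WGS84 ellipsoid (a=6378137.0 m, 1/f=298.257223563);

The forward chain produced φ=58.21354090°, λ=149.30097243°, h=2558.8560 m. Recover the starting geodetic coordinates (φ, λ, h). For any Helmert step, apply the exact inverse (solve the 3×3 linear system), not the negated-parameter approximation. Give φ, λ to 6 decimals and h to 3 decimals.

φ=58.213362°, λ=149.311701°, h=3565.662 m

start: φ=58.213541°, λ=149.300972°, h=2558.856 m
→ ECEF (a=6378137.000, f=1/298.257223563): X=-2897058.7955, Y=1720081.1311, Z=5400478.8238
→ Helmert⁻¹: X=-2897626.2258, Y=1719790.5140, Z=5400917.9850
→ Helmert⁻¹: X=-2897851.4712, Y=1719817.9477, Z=5401324.1239
→ geod (Bowring, a=6378137.000): φ=58.21336200°, λ=149.31170100°, h=3565.6620 m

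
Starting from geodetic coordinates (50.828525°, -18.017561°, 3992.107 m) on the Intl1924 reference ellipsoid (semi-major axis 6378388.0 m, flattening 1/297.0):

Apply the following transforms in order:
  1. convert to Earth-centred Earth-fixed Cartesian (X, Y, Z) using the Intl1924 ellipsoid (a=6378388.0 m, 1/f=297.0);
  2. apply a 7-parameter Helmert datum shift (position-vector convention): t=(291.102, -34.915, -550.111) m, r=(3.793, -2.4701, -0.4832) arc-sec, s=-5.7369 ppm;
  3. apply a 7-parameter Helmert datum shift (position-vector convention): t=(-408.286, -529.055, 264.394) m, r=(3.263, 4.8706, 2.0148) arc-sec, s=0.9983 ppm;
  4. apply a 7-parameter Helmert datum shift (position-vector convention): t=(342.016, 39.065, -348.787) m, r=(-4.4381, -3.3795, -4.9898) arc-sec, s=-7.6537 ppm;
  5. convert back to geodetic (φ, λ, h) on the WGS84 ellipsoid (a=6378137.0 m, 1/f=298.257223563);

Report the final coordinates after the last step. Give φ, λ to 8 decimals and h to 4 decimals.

φ=50.82153608°, λ=-18.02556017°, h=3855.1073 m

start: φ=50.828525°, λ=-18.017561°, h=3992.107 m
→ ECEF (a=6378388.000, f=1/297.0): X=3841459.8886, Y=-1249467.8079, Z=4924707.9593
→ Helmert 7p (PV): X=3841667.0506, Y=-1249595.1137, Z=4924152.6221
→ Helmert 7p (PV): X=3841391.0816, Y=-1250165.7882, Z=4924311.4493
→ Helmert 7p (PV): X=3841592.7732, Y=-1250104.1288, Z=4924014.8100
→ geod (Bowring, a=6378137.000): φ=50.82153608°, λ=-18.02556017°, h=3855.1073 m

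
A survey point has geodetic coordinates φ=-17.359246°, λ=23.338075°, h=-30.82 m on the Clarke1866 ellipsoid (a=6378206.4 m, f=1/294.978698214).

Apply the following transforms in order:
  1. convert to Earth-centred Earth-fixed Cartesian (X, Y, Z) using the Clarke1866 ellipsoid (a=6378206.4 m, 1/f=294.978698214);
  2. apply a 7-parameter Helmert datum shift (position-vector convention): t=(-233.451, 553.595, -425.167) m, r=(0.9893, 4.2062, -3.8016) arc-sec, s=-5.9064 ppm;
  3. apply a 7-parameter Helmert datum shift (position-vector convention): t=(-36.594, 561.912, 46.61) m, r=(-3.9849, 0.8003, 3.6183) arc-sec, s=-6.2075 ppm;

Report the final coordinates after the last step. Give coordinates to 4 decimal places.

start: φ=-17.359246°, λ=23.338075°, h=-30.820 m
→ ECEF (a=6378206.400, f=1/294.978698214): X=5591279.5406, Y=2412391.4064, Z=-1890693.9044
→ Helmert 7p (PV): X=5591018.9718, Y=2412836.7706, Z=-1891210.3518
→ Helmert 7p (PV): X=5590898.0080, Y=2413445.2454, Z=-1891220.3091

X=5590898.0080 m, Y=2413445.2454 m, Z=-1891220.3091 m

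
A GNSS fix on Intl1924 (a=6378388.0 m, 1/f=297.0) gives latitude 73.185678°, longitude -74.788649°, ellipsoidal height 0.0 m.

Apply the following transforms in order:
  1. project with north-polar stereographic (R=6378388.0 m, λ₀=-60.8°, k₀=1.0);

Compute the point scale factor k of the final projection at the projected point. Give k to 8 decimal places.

1.02184332

start: φ=73.185678°, λ=-74.788649°, h=0.000 m
→ into stereo (λ₀=-60.8°): φ=73.18567800°, λ−λ₀=-13.98864900°
scale k = 1.02184332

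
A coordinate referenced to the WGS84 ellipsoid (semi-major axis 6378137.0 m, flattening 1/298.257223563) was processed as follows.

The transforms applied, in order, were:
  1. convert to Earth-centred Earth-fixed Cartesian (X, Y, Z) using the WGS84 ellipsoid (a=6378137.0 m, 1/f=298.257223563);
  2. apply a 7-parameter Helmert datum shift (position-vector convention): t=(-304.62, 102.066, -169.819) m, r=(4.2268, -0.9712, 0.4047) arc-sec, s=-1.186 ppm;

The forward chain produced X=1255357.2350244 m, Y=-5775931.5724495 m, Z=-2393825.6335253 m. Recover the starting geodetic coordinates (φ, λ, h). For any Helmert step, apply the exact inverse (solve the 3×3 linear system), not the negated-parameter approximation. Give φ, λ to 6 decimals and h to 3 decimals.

φ=-22.178720°, λ=-77.735524°, h=2108.611 m

start: X=1255357.2350, Y=-5775931.5724, Z=-2393825.6335 m
→ Helmert⁻¹: X=1255640.7413, Y=-5776092.0013, Z=-2393546.2013
→ geod (Bowring, a=6378137.000): φ=-22.17872000°, λ=-77.73552400°, h=2108.6110 m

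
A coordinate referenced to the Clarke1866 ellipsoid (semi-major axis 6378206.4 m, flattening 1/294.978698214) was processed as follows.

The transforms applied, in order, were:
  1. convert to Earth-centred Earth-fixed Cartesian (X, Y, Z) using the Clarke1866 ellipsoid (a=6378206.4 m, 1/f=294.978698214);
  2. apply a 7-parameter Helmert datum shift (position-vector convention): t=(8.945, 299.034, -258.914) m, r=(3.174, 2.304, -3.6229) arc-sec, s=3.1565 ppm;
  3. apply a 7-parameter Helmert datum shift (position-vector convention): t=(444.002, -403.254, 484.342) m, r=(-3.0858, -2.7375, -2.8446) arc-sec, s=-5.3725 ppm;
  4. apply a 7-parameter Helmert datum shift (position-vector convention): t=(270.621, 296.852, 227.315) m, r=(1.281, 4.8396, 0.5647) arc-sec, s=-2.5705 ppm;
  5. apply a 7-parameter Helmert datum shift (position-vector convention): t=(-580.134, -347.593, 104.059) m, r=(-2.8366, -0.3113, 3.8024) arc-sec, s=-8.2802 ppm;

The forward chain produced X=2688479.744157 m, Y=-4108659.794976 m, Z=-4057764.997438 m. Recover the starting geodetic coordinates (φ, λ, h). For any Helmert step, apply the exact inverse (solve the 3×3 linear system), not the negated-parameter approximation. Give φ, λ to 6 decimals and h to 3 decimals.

φ=-39.766736°, λ=-56.800339°, h=682.928 m

start: X=2688479.7442, Y=-4108659.7950, Z=-4057764.9974 m
→ Helmert⁻¹: X=2689000.2845, Y=-4108339.9844, Z=-4057963.2138
→ Helmert⁻¹: X=2688820.5420, Y=-4108679.9617, Z=-4058112.3557
→ Helmert⁻¹: X=2688393.7733, Y=-4108200.9840, Z=-4058715.6426
→ Helmert⁻¹: X=2688493.8377, Y=-4108502.2778, Z=-4058350.6658
→ geod (Bowring, a=6378206.400): φ=-39.76673600°, λ=-56.80033900°, h=682.9280 m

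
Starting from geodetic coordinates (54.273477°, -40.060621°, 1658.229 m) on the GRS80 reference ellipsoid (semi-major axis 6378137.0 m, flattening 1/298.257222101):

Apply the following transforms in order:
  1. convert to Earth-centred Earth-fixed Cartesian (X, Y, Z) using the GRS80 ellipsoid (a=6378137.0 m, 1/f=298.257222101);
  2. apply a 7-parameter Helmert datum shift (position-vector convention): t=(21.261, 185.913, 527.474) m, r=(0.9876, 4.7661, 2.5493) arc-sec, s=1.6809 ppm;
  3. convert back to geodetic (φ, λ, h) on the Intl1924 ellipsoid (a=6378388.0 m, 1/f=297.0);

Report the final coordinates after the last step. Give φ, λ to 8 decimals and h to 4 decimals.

start: φ=54.273477°, λ=-40.060621°, h=1658.229 m
→ ECEF (a=6378137.000, f=1/298.257222101): X=2857497.0819, Y=-2402881.3568, Z=5155923.3784
→ Helmert 7p (PV): X=2857671.9807, Y=-2402688.8526, Z=5156381.9865
→ geod (Bowring, a=6378388.000): φ=54.27658806°, λ=-40.05663249°, h=1845.5135 m

φ=54.27658806°, λ=-40.05663249°, h=1845.5135 m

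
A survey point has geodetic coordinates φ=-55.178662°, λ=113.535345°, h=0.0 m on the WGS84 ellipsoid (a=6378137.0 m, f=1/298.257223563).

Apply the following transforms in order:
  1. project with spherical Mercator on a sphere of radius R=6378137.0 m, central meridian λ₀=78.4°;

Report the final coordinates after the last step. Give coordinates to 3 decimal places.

start: φ=-55.178662°, λ=113.535345°, h=0.000 m
→ merc (R=6378137.0, λ₀=78.4°): E=3911248.7142, N=-7396618.2592

E=3911248.714 m, N=-7396618.259 m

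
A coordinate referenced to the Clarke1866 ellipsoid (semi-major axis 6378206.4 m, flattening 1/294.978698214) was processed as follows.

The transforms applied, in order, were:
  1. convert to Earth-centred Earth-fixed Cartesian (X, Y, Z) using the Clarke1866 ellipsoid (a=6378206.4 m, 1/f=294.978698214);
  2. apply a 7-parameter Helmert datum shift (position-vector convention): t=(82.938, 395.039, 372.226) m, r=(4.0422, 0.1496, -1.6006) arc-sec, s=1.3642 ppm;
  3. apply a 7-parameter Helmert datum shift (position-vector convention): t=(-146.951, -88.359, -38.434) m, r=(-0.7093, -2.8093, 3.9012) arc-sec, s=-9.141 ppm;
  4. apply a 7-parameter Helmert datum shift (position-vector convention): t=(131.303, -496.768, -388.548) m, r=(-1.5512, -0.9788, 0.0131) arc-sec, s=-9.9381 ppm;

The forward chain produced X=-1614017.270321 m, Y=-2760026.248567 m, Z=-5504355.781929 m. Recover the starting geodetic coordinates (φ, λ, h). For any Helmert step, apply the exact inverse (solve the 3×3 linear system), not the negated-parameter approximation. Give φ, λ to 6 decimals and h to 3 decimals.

φ=-60.017474°, λ=-120.322858°, h=3571.315 m

start: X=-1614017.2703, Y=-2760026.2486, Z=-5504355.7819 m
→ Helmert⁻¹: X=-1614190.9089, Y=-2759515.4101, Z=-5504035.0263
→ Helmert⁻¹: X=-1614185.8664, Y=-2759402.8181, Z=-5504034.4088
→ Helmert⁻¹: X=-1614241.1933, Y=-2759914.4880, Z=-5504346.2100
→ geod (Bowring, a=6378206.400): φ=-60.01747400°, λ=-120.32285800°, h=3571.3150 m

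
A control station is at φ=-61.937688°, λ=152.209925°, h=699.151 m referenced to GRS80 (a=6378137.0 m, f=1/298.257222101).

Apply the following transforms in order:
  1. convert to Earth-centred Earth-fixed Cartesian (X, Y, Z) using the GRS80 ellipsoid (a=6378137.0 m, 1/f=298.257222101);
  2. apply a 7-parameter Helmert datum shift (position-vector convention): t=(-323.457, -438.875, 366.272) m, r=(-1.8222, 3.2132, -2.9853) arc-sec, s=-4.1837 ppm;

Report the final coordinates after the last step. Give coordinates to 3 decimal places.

X=-2662023.066 m, Y=1402280.618 m, Z=-5605449.875 m

start: φ=-61.937688°, λ=152.209925°, h=699.151 m
→ ECEF (a=6378137.000, f=1/298.257222101): X=-2661643.7184, Y=1402736.3633, Z=-5605868.6713
→ Helmert 7p (PV): X=-2662023.0660, Y=1402280.6183, Z=-5605449.8752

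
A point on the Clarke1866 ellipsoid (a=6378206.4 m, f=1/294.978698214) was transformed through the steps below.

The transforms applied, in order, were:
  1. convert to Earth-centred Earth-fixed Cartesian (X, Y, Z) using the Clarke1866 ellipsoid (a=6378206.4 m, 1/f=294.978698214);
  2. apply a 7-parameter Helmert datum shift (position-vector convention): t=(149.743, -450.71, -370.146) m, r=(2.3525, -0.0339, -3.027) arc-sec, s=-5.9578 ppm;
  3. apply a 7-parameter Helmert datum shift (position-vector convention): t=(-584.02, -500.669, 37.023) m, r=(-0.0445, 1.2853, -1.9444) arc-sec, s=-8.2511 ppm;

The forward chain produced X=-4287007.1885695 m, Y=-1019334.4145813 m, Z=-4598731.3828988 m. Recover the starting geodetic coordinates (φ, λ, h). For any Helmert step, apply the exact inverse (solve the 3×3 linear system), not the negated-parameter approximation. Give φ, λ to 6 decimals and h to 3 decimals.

φ=-46.419316°, λ=-166.633592°, h=1628.930 m

start: X=-4287007.1886, Y=-1019334.4146, Z=-4598731.3829 m
→ Helmert⁻¹: X=-4286420.2751, Y=-1018881.5669, Z=-4598833.2809
→ Helmert⁻¹: X=-4286581.3650, Y=-1018552.2782, Z=-4598478.2105
→ geod (Bowring, a=6378206.400): φ=-46.41931600°, λ=-166.63359200°, h=1628.9300 m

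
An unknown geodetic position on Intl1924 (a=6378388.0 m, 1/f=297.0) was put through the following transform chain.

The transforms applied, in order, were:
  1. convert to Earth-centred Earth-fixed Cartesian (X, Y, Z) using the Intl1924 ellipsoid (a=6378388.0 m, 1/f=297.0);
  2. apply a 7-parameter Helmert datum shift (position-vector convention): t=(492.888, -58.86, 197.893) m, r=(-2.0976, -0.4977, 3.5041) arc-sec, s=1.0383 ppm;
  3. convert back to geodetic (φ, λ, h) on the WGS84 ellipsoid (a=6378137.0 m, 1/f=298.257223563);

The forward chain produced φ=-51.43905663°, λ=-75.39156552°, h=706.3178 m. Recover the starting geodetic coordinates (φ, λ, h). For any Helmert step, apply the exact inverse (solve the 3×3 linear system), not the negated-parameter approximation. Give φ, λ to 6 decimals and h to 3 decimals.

start: φ=-51.439057°, λ=-75.391566°, h=706.318 m
→ ECEF (a=6378137.000, f=1/298.257223563): X=1004910.9648, Y=-3855585.7111, Z=-4964691.0452
→ Helmert⁻¹: X=1004339.5555, Y=-3855489.4195, Z=-4964925.4147
→ geod (Bowring, a=6378388.000): φ=-51.44283800°, λ=-75.39916800°, h=546.4940 m

φ=-51.442838°, λ=-75.399168°, h=546.494 m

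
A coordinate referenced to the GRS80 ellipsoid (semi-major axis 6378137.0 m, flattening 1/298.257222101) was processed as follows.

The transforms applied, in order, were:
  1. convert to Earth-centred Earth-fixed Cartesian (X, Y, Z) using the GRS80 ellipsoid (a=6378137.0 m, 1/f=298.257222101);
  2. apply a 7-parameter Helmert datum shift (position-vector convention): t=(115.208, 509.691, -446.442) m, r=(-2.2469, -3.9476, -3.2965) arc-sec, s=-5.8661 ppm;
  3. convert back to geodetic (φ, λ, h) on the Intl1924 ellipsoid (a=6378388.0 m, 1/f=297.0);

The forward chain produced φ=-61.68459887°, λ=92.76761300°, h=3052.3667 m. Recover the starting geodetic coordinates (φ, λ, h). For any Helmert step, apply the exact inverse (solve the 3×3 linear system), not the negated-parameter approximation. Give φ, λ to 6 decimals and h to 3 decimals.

start: φ=-61.684599°, λ=92.767613°, h=3052.367 m
→ ECEF (a=6378388.000, f=1/297.0): X=-146535.2893, Y=3031248.4715, Z=-5594737.8878
→ Helmert⁻¹: X=-146806.8621, Y=3030815.1531, Z=-5594288.4375
→ geod (Bowring, a=6378137.000): φ=-61.68531500°, λ=92.77313000°, h=2637.8680 m

φ=-61.685315°, λ=92.773130°, h=2637.868 m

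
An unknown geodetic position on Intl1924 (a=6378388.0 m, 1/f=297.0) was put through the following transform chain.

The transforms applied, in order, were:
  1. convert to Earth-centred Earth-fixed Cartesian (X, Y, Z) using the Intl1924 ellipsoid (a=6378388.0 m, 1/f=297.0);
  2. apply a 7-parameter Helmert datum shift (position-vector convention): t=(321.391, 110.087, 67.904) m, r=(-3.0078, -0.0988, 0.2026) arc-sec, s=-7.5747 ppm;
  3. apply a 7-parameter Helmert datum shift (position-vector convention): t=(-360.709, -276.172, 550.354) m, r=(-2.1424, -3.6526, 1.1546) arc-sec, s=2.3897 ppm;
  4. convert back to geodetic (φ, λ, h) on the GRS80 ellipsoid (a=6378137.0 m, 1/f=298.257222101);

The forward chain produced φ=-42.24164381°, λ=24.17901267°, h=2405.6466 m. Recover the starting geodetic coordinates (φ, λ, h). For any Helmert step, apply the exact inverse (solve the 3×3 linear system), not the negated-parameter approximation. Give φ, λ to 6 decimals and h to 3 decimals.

start: φ=-42.241644°, λ=24.179013°, h=2405.647 m
→ ECEF (a=6378137.000, f=1/298.257222101): X=4315747.7788, Y=1937674.1257, Z=-4267129.6766
→ Helmert⁻¹: X=4316033.4475, Y=1937965.8342, Z=-4267726.1329
→ Helmert⁻¹: X=4315744.6062, Y=1937928.4210, Z=-4267800.1723
→ geod (Bowring, a=6378388.000): φ=-42.24631600°, λ=24.18183800°, h=2721.6010 m

φ=-42.246316°, λ=24.181838°, h=2721.601 m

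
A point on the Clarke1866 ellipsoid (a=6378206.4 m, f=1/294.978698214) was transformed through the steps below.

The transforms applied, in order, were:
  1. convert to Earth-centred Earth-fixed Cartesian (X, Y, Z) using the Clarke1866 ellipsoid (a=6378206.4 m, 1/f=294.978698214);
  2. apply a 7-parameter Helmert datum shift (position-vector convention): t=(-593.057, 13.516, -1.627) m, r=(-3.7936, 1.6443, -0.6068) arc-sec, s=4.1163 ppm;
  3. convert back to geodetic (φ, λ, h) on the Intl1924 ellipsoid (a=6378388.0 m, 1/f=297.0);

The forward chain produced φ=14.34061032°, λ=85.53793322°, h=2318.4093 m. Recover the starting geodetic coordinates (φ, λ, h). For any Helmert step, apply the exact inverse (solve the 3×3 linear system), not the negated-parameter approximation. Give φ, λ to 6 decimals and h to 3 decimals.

φ=14.342278°, λ=85.532708°, h=2514.984 m

start: φ=14.340610°, λ=85.537933°, h=2318.409 m
→ ECEF (a=6378388.000, f=1/297.0): X=481044.1112, Y=6164420.1911, Z=1570113.1763
→ Helmert⁻¹: X=481604.5335, Y=6164353.8381, Z=1570225.5537
→ geod (Bowring, a=6378206.400): φ=14.34227800°, λ=85.53270800°, h=2514.9840 m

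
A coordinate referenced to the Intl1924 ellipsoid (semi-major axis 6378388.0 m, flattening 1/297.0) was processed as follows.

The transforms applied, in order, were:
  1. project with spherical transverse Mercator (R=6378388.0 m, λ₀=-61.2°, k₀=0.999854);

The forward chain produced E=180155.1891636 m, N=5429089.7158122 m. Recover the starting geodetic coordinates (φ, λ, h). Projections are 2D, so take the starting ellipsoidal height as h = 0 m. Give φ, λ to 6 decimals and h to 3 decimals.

φ=48.749469°, λ=-58.745170°, h=0.000 m

start: E=180155.1892, N=5429089.7158 m
→ tm⁻¹: φ=48.74946900°, λ=-58.74517000°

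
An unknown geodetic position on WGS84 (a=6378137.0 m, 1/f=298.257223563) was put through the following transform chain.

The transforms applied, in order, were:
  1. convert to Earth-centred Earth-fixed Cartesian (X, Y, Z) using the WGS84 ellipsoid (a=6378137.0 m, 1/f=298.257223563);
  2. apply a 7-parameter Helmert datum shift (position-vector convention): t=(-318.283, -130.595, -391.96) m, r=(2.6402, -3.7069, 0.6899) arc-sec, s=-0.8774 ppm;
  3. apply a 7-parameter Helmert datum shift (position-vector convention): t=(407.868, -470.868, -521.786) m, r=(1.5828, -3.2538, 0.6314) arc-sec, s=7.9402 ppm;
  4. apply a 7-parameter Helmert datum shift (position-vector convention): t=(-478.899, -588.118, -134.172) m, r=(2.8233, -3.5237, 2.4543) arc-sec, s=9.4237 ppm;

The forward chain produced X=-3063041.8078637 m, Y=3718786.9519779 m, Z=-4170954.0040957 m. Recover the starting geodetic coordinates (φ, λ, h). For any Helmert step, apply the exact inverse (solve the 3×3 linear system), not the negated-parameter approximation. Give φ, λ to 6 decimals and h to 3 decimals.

φ=-41.062759°, λ=129.466562°, h=3239.444 m

start: X=-3063041.8079, Y=3718786.9520, Z=-4170954.0041 m
→ Helmert⁻¹: X=-3062561.0441, Y=3719319.3722, Z=-4170779.1181
→ Helmert⁻¹: X=-3062998.9896, Y=3719738.0802, Z=-4170204.4452
→ Helmert⁻¹: X=-3062745.8899, Y=3719828.8093, Z=-4169808.7155
→ geod (Bowring, a=6378137.000): φ=-41.06275900°, λ=129.46656200°, h=3239.4440 m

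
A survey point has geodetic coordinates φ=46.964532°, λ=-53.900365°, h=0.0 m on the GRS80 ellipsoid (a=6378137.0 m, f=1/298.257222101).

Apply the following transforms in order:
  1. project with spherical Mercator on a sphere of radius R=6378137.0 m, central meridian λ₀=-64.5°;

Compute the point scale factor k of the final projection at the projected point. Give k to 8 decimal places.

1.46530675

start: φ=46.964532°, λ=-53.900365°, h=0.000 m
→ into merc (λ₀=-64.5°): φ=46.96453200°, λ−λ₀=10.59963500°
scale k = 1.46530675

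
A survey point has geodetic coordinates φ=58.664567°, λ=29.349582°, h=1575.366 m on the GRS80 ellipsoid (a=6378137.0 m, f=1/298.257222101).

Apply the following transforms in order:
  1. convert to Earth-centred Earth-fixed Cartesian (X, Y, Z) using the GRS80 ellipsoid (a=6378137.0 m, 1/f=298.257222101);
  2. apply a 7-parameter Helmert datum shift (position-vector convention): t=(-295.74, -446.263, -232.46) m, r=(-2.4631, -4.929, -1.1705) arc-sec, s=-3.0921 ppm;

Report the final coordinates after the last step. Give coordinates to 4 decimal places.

X=2898565.2965 m, Y=1629734.9137 m, Z=5425744.5095 m

start: φ=58.664567°, λ=29.349582°, h=1575.366 m
→ ECEF (a=6378137.000, f=1/298.257222101): X=2898990.4104, Y=1630137.8748, Z=5425943.9378
→ Helmert 7p (PV): X=2898565.2965, Y=1629734.9137, Z=5425744.5095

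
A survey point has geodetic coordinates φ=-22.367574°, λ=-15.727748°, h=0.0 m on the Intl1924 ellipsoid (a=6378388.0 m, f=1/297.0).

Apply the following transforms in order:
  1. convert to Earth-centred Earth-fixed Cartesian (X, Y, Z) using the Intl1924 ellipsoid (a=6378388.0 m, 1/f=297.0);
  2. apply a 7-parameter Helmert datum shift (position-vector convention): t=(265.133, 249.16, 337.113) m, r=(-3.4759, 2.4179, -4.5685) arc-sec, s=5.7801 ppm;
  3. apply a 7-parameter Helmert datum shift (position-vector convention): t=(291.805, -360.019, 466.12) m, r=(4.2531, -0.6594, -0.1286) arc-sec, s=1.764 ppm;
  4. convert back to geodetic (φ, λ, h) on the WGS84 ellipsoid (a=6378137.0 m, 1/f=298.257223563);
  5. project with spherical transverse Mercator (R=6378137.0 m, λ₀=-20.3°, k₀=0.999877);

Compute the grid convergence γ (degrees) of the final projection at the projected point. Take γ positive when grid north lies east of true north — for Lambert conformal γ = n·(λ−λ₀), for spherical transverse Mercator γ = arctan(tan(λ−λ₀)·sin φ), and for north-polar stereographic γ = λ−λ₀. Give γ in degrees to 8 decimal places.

-1.74215616

start: φ=-22.367574°, λ=-15.727748°, h=0.000 m
→ ECEF (a=6378388.000, f=1/297.0): X=5680417.7773, Y=-1599662.1796, Z=-2412133.5829
→ Helmert 7p (PV): X=5680652.0371, Y=-1599588.7291, Z=-2411850.0432
→ Helmert 7p (PV): X=5680960.5758, Y=-1599905.3800, Z=-2411403.0004
→ geod (Bowring, a=6378137.000): φ=-22.35887210°, λ=-15.72859221°, h=503.9887 m
→ into tm (λ₀=-20.3°): φ=-22.35887210°, λ−λ₀=4.57140779°
convergence γ = -1.74215616°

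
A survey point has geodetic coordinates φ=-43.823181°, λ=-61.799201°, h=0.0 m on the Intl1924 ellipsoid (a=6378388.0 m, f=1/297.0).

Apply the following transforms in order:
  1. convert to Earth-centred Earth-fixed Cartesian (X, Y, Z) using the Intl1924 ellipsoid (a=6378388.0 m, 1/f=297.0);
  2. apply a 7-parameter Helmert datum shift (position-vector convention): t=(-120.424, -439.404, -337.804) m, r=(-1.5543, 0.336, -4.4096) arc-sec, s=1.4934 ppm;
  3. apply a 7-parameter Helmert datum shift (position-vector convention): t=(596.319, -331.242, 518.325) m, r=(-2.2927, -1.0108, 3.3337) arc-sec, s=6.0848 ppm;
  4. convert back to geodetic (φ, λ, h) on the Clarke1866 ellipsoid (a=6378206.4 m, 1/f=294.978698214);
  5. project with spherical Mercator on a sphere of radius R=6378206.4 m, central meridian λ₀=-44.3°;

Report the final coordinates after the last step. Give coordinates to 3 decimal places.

start: φ=-43.823181°, λ=-61.799201°, h=0.000 m
→ ECEF (a=6378388.000, f=1/297.0): X=2178191.9024, Y=-4062174.7075, Z=-4394015.7673
→ Helmert 7p (PV): X=2177980.7308, Y=-4062699.8552, Z=-4394333.0712
→ Helmert 7p (PV): X=2178677.4997, Y=-4063069.4614, Z=-4393785.6530
→ geod (Bowring, a=6378206.400): φ=-43.81666084°, λ=-61.79913727°, h=826.9224 m
→ merc (R=6378206.4, λ₀=-44.3°): E=-1948016.2466, N=-5437172.8843

E=-1948016.247 m, N=-5437172.884 m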